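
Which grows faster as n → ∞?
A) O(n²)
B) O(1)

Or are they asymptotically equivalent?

O(n²) vs O(1): Higher order terms dominate.

Answer: A) O(n²) grows faster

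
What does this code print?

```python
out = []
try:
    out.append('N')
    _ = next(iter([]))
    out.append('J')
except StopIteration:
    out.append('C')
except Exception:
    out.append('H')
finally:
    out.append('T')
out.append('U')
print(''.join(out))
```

Execution trace: 'N' (try body) → 'C' (except StopIteration) → 'T' (finally) → 'U' (after the try/except). Output: NCTU

Answer: NCTU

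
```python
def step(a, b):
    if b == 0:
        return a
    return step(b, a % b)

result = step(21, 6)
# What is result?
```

step(21, 6) -> step(6, 3) -> step(3, 0) -> 3

Answer: 3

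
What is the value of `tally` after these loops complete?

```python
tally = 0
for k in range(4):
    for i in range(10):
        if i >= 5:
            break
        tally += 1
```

Inner breaks at 5, outer runs 4 times
`tally` takes the values: 0 → 1 → 2 → 3 → 4 → 5 → 6 → 7 → 8 → 9 → 10 → 11 → 12 → 13 → 14 → 15 → 16 → 17 → 18 → 19 → 20

Answer: 20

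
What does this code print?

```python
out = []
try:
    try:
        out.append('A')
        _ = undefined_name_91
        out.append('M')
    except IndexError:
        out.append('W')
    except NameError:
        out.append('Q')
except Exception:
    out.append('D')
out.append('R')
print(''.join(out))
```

Execution trace: 'A' (inner try body) → 'Q' (inner except NameError) → 'R' (after the try/except). Output: AQR

Answer: AQR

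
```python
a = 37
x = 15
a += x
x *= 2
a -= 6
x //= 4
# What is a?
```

Trace:
`a = 37` → a = 37
`x = 15` → x = 15
`a += x` → a = 52
`x *= 2` → x = 30
`a -= 6` → a = 46
`x //= 4` → x = 7
So a = 46

Answer: 46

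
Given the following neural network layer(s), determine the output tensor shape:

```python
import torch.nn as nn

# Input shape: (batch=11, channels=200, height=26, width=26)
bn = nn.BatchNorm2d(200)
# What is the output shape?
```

Input: (11, 200, 26, 26) -> Output: (11, 200, 26, 26)

Answer: (11, 200, 26, 26)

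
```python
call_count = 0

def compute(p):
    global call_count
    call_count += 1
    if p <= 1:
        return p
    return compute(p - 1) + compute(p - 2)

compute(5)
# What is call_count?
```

Calls(p) = 1 + Calls(p-1) + Calls(p-2); Calls(0)=Calls(1)=1. For p=5 this gives 15.

Answer: 15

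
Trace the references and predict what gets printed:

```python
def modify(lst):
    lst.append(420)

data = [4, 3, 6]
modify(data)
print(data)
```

Key concept: function modifies passed list.
Step by step:
`data = [4, 3, 6]` → data = [4, 3, 6]
`modify(data)` → data = [4, 3, 6, 420]
`print(data)` → prints [4, 3, 6, 420]

Answer: [4, 3, 6, 420]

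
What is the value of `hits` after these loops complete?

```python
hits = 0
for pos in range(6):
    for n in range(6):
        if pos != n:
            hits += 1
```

6² - 6 (exclude diagonal)
`hits` takes the values: 0 → 1 → 2 → 3 → 4 → 5 → 6 → 7 → 8 → 9 → 10 → 11 → 12 → 13 → 14 → 15 → 16 → 17 → 18 → 19 → 20 → 21 → 22 → 23 → 24 → 25 → 26 → 27 → 28 → 29 → 30

Answer: 30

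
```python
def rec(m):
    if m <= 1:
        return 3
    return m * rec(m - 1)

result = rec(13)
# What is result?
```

rec(13) = 13 * 12 * 11 * 10 * 9 * 8 * 7 * 6 * 5 * 4 * 3 * 2 * 3 = 18681062400

Answer: 18681062400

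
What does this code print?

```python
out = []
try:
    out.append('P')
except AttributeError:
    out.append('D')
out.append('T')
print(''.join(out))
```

Execution trace: 'P' (try body, no exception) → 'T' (after the try/except). Output: PT

Answer: PT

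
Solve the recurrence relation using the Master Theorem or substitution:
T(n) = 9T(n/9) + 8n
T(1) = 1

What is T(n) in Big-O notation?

By Master Theorem: a=9, b=9, f(n)=8n. Since log_9(9) = 1 and f(n) = Θ(n^1), Case 2 applies. T(n) = O(n log n).

Answer: O(n log n)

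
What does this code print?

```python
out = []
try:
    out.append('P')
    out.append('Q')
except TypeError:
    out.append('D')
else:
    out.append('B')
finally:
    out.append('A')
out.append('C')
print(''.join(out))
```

Execution trace: 'P' (try body) → 'Q' (try body, no exception) → 'B' (else) → 'A' (finally) → 'C' (after the try/except). Output: PQBAC

Answer: PQBAC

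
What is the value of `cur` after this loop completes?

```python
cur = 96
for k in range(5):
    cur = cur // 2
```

Halve 5 times: 96 // 2^5 = 3
`cur` takes the values: 96 → 48 → 24 → 12 → 6 → 3

Answer: 3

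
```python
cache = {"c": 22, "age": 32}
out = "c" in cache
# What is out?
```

Trace:
`cache = {"c": 22, "age": 32}` → cache = {'c': 22, 'age': 32}
`out = "c" in cache` → out = True
So out = True

Answer: True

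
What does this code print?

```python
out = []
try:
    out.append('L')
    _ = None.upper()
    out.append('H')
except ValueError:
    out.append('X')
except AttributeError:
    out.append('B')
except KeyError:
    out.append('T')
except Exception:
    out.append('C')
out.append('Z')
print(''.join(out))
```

Execution trace: 'L' (try body) → 'B' (except AttributeError) → 'Z' (after the try/except). Output: LBZ

Answer: LBZ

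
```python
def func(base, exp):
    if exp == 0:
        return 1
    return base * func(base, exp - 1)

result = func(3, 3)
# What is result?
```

func(3, 3) = 3 * 3 * 3 = 27

Answer: 27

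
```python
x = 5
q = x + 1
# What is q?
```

Trace:
`x = 5` → x = 5
`q = x + 1` → q = 6
So q = 6

Answer: 6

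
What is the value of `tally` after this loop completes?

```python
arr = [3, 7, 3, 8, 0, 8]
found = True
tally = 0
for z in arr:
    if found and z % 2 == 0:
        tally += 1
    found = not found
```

Count even values at even positions
`tally` takes the values: 0 → 1

Answer: 1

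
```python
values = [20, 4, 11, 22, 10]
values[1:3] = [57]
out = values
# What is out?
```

Trace:
`values = [20, 4, 11, 22, 10]` → values = [20, 4, 11, 22, 10]
`values[1:3] = [57]` → values = [20, 57, 22, 10]
`out = values` → out = [20, 57, 22, 10]
So out = [20, 57, 22, 10]

Answer: [20, 57, 22, 10]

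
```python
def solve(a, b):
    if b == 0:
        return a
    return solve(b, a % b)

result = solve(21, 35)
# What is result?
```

solve(21, 35) -> solve(35, 21) -> solve(21, 14) -> solve(14, 7) -> solve(7, 0) -> 7

Answer: 7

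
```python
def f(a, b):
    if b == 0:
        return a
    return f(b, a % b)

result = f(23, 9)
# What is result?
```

f(23, 9) -> f(9, 5) -> f(5, 4) -> f(4, 1) -> f(1, 0) -> 1

Answer: 1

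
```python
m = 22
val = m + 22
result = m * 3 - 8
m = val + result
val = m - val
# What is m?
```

Trace:
`m = 22` → m = 22
`val = m + 22` → val = 44
`result = m * 3 - 8` → result = 58
`m = val + result` → m = 102
`val = m - val` → val = 58
So m = 102

Answer: 102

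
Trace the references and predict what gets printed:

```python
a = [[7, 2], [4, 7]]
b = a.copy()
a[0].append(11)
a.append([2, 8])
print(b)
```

Key concept: shallow copy with nested lists.
Step by step:
`a = [[7, 2], [4, 7]]` → a = [[7, 2], [4, 7]]
`b = a.copy()` → b = [[7, 2], [4, 7]]
`a[0].append(11)` → a = [[7, 2, 11], [4, 7]]; b = [[7, 2, 11], [4, 7]]
`a.append([2, 8])` → a = [[7, 2, 11], [4, 7], [2, 8]]
`print(b)` → prints [[7, 2, 11], [4, 7]]

Answer: [[7, 2, 11], [4, 7]]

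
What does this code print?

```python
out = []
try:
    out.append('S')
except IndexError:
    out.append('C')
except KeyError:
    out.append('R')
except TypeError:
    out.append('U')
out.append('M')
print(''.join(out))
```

Execution trace: 'S' (try body, no exception) → 'M' (after the try/except). Output: SM

Answer: SM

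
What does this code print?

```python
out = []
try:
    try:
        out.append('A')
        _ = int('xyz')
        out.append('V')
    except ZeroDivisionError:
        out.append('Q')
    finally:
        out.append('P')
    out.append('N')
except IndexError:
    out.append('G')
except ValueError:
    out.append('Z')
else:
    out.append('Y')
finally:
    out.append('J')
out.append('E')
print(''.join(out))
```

Execution trace: 'A' (inner try body) → 'P' (inner finally) → 'Z' (except ValueError) → 'J' (finally) → 'E' (after the try/except). Output: APZJE

Answer: APZJE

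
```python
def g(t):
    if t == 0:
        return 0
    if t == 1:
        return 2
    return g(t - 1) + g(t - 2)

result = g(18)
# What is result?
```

Build up from base cases: g(0)=0, g(1)=2, g(2)=2, g(3)=4, g(4)=6, g(5)=10, g(6)=16, ..., g(18)=5168

Answer: 5168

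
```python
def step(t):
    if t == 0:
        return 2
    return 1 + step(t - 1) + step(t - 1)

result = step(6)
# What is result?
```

step(t) = 1 + 2·step(t-1), step(0)=2. Closed form: (2+1)·2^6 - 1 = 191.

Answer: 191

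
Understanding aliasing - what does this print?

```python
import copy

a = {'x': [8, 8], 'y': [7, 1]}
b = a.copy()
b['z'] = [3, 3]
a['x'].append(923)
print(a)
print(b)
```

Key concept: shallow copy of dict with mutable values.
Step by step:
`a = {'x': [8, 8], 'y': [7, 1]}` → a = {'x': [8, 8], 'y': [7, 1]}
`b = a.copy()` → b = {'x': [8, 8], 'y': [7, 1]}
`b['z'] = [3, 3]` → b = {'x': [8, 8], 'y': [7, 1], 'z': [3, 3]}
`a['x'].append(923)` → a = {'x': [8, 8, 923], 'y': [7, 1]}; b = {'x': [8, 8, 923], 'y': [7, 1], 'z': [3, 3]}
`print(a)` → prints {'x': [8, 8, 923], 'y': [7, 1]}
`print(b)` → prints {'x': [8, 8, 923], 'y': [7, 1], 'z': [3, 3]}

Answer:
{'x': [8, 8, 923], 'y': [7, 1]}
{'x': [8, 8, 923], 'y': [7, 1], 'z': [3, 3]}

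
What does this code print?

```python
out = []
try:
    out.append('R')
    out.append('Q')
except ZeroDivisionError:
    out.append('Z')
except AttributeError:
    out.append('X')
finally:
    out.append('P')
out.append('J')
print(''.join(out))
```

Execution trace: 'R' (try body) → 'Q' (try body, no exception) → 'P' (finally) → 'J' (after the try/except). Output: RQPJ

Answer: RQPJ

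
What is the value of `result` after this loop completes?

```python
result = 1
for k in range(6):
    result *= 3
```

3^6 = 729
`result` takes the values: 1 → 3 → 9 → 27 → 81 → 243 → 729

Answer: 729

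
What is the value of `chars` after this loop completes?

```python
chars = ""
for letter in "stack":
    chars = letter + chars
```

Reverse 'stack'
`chars` takes the values: "" → "s" → "ts" → "ats" → "cats" → "kcats"

Answer: "kcats"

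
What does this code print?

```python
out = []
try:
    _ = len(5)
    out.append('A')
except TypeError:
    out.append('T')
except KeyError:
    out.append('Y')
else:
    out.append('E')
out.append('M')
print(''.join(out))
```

Execution trace: 'T' (except TypeError) → 'M' (after the try/except). Output: TM

Answer: TM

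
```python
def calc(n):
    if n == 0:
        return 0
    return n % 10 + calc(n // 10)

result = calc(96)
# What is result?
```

Sum of digits of 96: 6 + 9 = 15

Answer: 15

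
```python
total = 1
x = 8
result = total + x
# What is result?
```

Trace:
`total = 1` → total = 1
`x = 8` → x = 8
`result = total + x` → result = 9
So result = 9

Answer: 9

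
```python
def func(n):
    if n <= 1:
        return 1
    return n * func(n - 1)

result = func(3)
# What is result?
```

func(3) = 3 * 2 * 1 = 6

Answer: 6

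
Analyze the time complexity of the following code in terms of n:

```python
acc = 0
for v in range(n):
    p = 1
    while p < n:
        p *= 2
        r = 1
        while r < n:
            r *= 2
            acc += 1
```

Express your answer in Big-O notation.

Each loop level contributes: n × log n × log n. Multiplying the contributions gives O(n log² n).

Answer: O(n log² n)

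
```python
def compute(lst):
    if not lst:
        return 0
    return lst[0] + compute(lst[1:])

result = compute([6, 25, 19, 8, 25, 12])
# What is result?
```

6 + 25 + 19 + 8 + 25 + 12 + 0 = 95

Answer: 95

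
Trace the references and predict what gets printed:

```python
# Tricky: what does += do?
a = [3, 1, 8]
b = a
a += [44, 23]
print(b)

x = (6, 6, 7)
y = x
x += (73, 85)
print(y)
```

Key concept: += behavior differs for mutable vs immutable.
Step by step:
`a = [3, 1, 8]` → a = [3, 1, 8]
`b = a` → b = [3, 1, 8] (same object as a)
`a += [44, 23]` → a = [3, 1, 8, 44, 23] (same object as b); b = [3, 1, 8, 44, 23] (same object as a)
`print(b)` → prints [3, 1, 8, 44, 23]
`x = (6, 6, 7)` → x = (6, 6, 7)
`y = x` → y = (6, 6, 7)
`x += (73, 85)` → x = (6, 6, 7, 73, 85)
`print(y)` → prints (6, 6, 7)

Answer:
[3, 1, 8, 44, 23]
(6, 6, 7)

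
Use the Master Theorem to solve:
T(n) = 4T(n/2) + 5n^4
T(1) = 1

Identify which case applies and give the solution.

a=4, b=2, f(n)=5n^4. log_2(4) = 2. Since c=4 > 2 and the regularity condition holds (4(n/2)^4 = (4/2^4)n^4 with 4/2^4 < 1), Case 3 applies: T(n) = Θ(f(n)) = O(n^4).

Answer: O(n^4) - Case 3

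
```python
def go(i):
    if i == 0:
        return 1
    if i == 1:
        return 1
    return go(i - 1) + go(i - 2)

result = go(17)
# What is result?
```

Build up from base cases: go(0)=1, go(1)=1, go(2)=2, go(3)=3, go(4)=5, go(5)=8, go(6)=13, ..., go(17)=2584

Answer: 2584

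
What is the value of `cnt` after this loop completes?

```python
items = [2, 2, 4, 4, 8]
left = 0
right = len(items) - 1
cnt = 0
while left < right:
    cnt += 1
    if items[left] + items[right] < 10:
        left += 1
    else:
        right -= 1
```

Steps to find pair summing to 10
`cnt` takes the values: 0 → 1 → 2 → 3 → 4

Answer: 4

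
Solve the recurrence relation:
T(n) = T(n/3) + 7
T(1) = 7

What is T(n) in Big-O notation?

Each step divides n by 3 and adds 7. After log_3(n) steps we reach T(1)=7. So T(n) = 7·log_3(n) + 7 = O(log n).

Answer: O(log n)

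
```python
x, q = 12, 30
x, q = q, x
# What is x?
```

Trace:
`x, q = 12, 30` → x = 12; q = 30
`x, q = q, x` → x = 30; q = 12
So x = 30

Answer: 30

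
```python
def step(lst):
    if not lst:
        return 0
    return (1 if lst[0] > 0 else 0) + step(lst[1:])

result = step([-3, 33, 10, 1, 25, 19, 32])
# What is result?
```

Count of positive elements in [-3, 33, 10, 1, 25, 19, 32] = 6

Answer: 6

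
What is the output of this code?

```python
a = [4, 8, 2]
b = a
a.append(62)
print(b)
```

Key concept: basic list aliasing.
Step by step:
`a = [4, 8, 2]` → a = [4, 8, 2]
`b = a` → b = [4, 8, 2] (same object as a)
`a.append(62)` → a = [4, 8, 2, 62] (same object as b); b = [4, 8, 2, 62] (same object as a)
`print(b)` → prints [4, 8, 2, 62]

Answer: [4, 8, 2, 62]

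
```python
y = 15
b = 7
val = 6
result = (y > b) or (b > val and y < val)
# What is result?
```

Trace:
`y = 15` → y = 15
`b = 7` → b = 7
`val = 6` → val = 6
`result = (y > b) or (b > val and y < val)` → result = True
So result = True

Answer: True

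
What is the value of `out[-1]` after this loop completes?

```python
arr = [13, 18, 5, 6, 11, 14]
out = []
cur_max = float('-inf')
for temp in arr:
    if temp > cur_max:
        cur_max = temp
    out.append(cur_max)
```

Running max ends at 18
`out` takes the values: [] → [13] → [13, 18] → [13, 18, 18] → [13, 18, 18, 18] → [13, 18, 18, 18, 18] → [13, 18, 18, 18, 18, 18]
So `out[-1]` = 18

Answer: 18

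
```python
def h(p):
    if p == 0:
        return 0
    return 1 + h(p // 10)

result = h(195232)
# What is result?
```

Count of digits of 195232: 6

Answer: 6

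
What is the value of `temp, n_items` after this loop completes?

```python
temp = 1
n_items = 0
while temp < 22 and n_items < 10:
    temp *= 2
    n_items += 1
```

Double until >= 22 or 10 iterations
`temp, n_items` takes the values: (1, 0) → (2, 0) → (2, 1) → (4, 1) → (4, 2) → (8, 2) → (8, 3) → (16, 3) → (16, 4) → (32, 4) → (32, 5)

Answer: 32, 5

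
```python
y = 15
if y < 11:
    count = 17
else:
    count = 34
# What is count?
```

Trace:
`y = 15` → y = 15
`if y < 11: ...` → y < 11 is False, take else branch → count = 34
So count = 34

Answer: 34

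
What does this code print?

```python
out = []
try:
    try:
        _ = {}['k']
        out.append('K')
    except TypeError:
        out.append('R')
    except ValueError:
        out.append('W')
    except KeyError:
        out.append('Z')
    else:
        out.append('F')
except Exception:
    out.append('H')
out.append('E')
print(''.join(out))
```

Execution trace: 'Z' (inner except KeyError) → 'E' (after the try/except). Output: ZE

Answer: ZE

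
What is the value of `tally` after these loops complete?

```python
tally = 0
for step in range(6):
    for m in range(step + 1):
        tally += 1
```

Triangle: 1 + 2 + ... + 6
`tally` takes the values: 0 → 1 → 2 → 3 → 4 → 5 → 6 → 7 → 8 → 9 → 10 → 11 → 12 → 13 → 14 → 15 → 16 → 17 → 18 → 19 → 20 → 21

Answer: 21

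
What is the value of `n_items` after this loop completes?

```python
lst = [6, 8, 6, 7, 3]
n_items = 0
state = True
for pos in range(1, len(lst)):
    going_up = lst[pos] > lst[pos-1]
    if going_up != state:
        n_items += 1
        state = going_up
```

Count direction changes in [6, 8, 6, 7, 3]
`n_items` takes the values: 0 → 1 → 2 → 3

Answer: 3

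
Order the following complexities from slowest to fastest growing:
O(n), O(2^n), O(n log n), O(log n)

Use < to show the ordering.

Ordered by growth rate: O(log n) < O(n) < O(n log n) < O(2^n)

Answer: O(log n) < O(n) < O(n log n) < O(2^n)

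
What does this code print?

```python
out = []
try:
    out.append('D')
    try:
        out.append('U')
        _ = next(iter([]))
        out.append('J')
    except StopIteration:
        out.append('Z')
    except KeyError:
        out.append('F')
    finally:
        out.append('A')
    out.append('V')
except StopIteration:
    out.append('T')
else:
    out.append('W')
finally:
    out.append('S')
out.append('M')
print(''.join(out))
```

Execution trace: 'D' (try body) → 'U' (inner try body) → 'Z' (inner except StopIteration) → 'A' (inner finally) → 'V' (try body, no exception) → 'W' (else) → 'S' (finally) → 'M' (after the try/except). Output: DUZAVWSM

Answer: DUZAVWSM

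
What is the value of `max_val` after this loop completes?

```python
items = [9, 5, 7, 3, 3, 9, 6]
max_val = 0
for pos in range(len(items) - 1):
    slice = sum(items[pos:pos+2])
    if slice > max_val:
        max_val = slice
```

Max sum of 2-element window in [9, 5, 7, 3, 3, 9, 6]
`max_val` takes the values: 0 → 14 → 15

Answer: 15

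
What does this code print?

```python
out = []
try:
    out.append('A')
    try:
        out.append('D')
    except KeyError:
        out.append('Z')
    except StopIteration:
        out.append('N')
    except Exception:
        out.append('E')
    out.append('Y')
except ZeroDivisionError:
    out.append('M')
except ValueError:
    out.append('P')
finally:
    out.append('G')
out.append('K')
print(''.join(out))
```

Execution trace: 'A' (try body) → 'D' (inner try body, no exception) → 'Y' (try body, no exception) → 'G' (finally) → 'K' (after the try/except). Output: ADYGK

Answer: ADYGK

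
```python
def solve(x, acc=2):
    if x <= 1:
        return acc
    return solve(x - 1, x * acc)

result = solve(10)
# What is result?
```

Accumulator trace (n, acc): (10, 2) -> (9, 20) -> (8, 180) -> (7, 1440) -> (6, 10080) -> (5, 60480) -> (4, 302400) -> (3, 1209600) -> (2, 3628800) -> (1, 7257600) -> return 7257600

Answer: 7257600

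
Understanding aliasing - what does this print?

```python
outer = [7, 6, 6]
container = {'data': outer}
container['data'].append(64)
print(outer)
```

Key concept: dict holds reference to list.
Step by step:
`outer = [7, 6, 6]` → outer = [7, 6, 6]
`container = {'data': outer}` → container = {'data': [7, 6, 6]}
`container['data'].append(64)` → outer = [7, 6, 6, 64]; container = {'data': [7, 6, 6, 64]}
`print(outer)` → prints [7, 6, 6, 64]

Answer: [7, 6, 6, 64]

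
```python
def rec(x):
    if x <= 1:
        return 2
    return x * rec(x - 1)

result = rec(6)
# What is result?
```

rec(6) = 6 * 5 * 4 * 3 * 2 * 2 = 1440

Answer: 1440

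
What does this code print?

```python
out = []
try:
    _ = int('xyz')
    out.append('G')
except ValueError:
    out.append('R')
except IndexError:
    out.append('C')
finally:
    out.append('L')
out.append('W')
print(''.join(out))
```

Execution trace: 'R' (except ValueError) → 'L' (finally) → 'W' (after the try/except). Output: RLW

Answer: RLW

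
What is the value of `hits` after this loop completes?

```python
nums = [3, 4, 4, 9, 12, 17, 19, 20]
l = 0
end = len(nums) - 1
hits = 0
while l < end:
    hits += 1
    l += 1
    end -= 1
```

Iterations until pointers meet (list length 8)
`hits` takes the values: 0 → 1 → 2 → 3 → 4

Answer: 4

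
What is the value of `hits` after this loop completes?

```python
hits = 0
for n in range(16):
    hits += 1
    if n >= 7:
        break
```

Loop breaks when n reaches 7, hits is 8
`hits` takes the values: 0 → 1 → 2 → 3 → 4 → 5 → 6 → 7 → 8

Answer: 8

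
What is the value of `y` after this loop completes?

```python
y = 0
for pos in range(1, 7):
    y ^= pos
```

XOR of 1 to 6
`y` takes the values: 0 → 1 → 3 → 0 → 4 → 1 → 7

Answer: 7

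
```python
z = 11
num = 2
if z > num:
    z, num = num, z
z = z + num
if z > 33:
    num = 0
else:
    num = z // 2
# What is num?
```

Trace:
`z = 11` → z = 11
`num = 2` → num = 2
`if z > num: ...` → z > num is True → z = 2; num = 11
`z = z + num` → z = 13
`if z > 33: ...` → z > 33 is False, take else branch → num = 6
So num = 6

Answer: 6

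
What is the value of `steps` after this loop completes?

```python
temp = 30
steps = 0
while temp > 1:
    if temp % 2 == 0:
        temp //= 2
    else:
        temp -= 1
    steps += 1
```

Steps to reduce 30 to 1
`steps` takes the values: 0 → 1 → 2 → 3 → 4 → 5 → 6 → 7

Answer: 7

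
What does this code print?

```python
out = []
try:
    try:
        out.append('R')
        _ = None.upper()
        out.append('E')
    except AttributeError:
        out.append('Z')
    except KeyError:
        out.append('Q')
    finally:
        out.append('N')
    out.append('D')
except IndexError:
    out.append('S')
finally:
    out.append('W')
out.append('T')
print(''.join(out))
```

Execution trace: 'R' (inner try body) → 'Z' (inner except AttributeError) → 'N' (inner finally) → 'D' (try body, no exception) → 'W' (finally) → 'T' (after the try/except). Output: RZNDWT

Answer: RZNDWT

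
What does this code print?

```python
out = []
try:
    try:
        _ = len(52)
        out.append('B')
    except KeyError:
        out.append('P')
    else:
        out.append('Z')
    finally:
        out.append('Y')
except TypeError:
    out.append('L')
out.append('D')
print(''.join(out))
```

Execution trace: 'Y' (inner finally) → 'L' (outer except TypeError) → 'D' (after the try/except). Output: YLD

Answer: YLD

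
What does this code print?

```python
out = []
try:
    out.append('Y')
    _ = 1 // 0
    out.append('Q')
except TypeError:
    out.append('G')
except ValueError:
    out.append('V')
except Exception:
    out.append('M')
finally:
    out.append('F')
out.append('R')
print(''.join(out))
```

Execution trace: 'Y' (try body) → 'M' (except Exception) → 'F' (finally) → 'R' (after the try/except). Output: YMFR

Answer: YMFR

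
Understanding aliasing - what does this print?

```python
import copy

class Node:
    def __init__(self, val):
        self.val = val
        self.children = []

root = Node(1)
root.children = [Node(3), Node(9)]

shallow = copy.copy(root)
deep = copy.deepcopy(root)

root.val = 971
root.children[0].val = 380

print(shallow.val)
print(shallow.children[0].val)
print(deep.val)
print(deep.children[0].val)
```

Key concept: deep copy with custom objects.
Step by step:
`root = Node(1)` → root = Node(val=1, children=[])
`root.children = [Node(3), Node(9)]` → root = Node(val=1, children=[Node(val=3, children=[]), Node(val=9, children=[])])
`shallow = copy.copy(root)` → shallow = Node(val=1, children=[Node(val=3, children=[]), Node(val=9, children=[])])
`deep = copy.deepcopy(root)` → deep = Node(val=1, children=[Node(val=3, children=[]), Node(val=9, children=[])])
`root.val = 971` → root = Node(val=971, children=[Node(val=3, children=[]), Node(val=9, children=[])])
`root.children[0].val = 380` → root = Node(val=971, children=[Node(val=380, children=[]), Node(val=9, children=[])]); shallow = Node(val=1, children=[Node(val=380, children=[]), Node(val=9, children=[])])
`print(shallow.val)` → prints 1
`print(shallow.children[0].val)` → prints 380
`print(deep.val)` → prints 1
`print(deep.children[0].val)` → prints 3

Answer:
1
380
1
3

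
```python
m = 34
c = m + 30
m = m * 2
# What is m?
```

Trace:
`m = 34` → m = 34
`c = m + 30` → c = 64
`m = m * 2` → m = 68
So m = 68

Answer: 68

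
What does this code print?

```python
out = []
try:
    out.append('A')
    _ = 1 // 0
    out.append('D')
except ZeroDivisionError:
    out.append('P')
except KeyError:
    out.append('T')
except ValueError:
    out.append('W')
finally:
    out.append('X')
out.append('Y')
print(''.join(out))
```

Execution trace: 'A' (try body) → 'P' (except ZeroDivisionError) → 'X' (finally) → 'Y' (after the try/except). Output: APXY

Answer: APXY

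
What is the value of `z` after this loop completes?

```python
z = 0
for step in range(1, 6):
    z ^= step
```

XOR of 1 to 5
`z` takes the values: 0 → 1 → 3 → 0 → 4 → 1

Answer: 1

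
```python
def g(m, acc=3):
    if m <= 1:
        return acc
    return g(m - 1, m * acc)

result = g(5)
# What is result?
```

Accumulator trace (n, acc): (5, 3) -> (4, 15) -> (3, 60) -> (2, 180) -> (1, 360) -> return 360

Answer: 360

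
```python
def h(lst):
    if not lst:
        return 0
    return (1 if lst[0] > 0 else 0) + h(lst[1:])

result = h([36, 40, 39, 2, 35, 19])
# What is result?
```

Count of positive elements in [36, 40, 39, 2, 35, 19] = 6

Answer: 6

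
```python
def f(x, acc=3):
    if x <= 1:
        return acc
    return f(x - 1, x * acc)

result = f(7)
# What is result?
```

Accumulator trace (n, acc): (7, 3) -> (6, 21) -> (5, 126) -> (4, 630) -> (3, 2520) -> (2, 7560) -> (1, 15120) -> return 15120

Answer: 15120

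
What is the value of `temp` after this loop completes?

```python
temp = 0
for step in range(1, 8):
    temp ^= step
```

XOR of 1 to 7
`temp` takes the values: 0 → 1 → 3 → 0 → 4 → 1 → 7 → 0

Answer: 0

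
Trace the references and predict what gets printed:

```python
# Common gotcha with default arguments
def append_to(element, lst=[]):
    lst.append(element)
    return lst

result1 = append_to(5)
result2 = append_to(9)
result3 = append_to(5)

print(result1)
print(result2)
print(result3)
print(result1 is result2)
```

Key concept: mutable default argument gotcha.
Step by step:
`result1 = append_to(5)` → result1 = [5]
`result2 = append_to(9)` → result1 = [5, 9] (same object as result2); result2 = [5, 9] (same object as result1)
`result3 = append_to(5)` → result1 = [5, 9, 5] (same object as result2, result3); result2 = [5, 9, 5] (same object as result1, result3); result3 = [5, 9, 5] (same object as result1, result2)
`print(result1)` → prints [5, 9, 5]
`print(result2)` → prints [5, 9, 5]
`print(result3)` → prints [5, 9, 5]
`print(result1 is result2)` → prints True

Answer:
[5, 9, 5]
[5, 9, 5]
[5, 9, 5]
True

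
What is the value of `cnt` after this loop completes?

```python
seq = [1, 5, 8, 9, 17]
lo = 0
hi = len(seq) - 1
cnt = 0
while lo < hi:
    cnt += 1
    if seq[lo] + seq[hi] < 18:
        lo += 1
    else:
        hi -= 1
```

Steps to find pair summing to 18
`cnt` takes the values: 0 → 1 → 2 → 3 → 4

Answer: 4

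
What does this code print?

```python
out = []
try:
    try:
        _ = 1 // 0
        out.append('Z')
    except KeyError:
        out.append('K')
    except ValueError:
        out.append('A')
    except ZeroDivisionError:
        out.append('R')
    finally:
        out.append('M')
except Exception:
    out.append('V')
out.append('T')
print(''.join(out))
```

Execution trace: 'R' (inner except ZeroDivisionError) → 'M' (inner finally) → 'T' (after the try/except). Output: RMT

Answer: RMT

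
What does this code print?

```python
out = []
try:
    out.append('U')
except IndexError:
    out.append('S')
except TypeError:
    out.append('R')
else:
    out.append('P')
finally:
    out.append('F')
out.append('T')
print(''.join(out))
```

Execution trace: 'U' (try body, no exception) → 'P' (else) → 'F' (finally) → 'T' (after the try/except). Output: UPFT

Answer: UPFT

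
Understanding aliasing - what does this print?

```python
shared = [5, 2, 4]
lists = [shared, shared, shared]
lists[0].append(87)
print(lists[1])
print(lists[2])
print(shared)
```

Key concept: list of same reference.
Step by step:
`shared = [5, 2, 4]` → shared = [5, 2, 4]
`lists = [shared, shared, shared]` → lists = [[5, 2, 4], [5, 2, 4], [5, 2, 4]]
`lists[0].append(87)` → shared = [5, 2, 4, 87]; lists = [[5, 2, 4, 87], [5, 2, 4, 87], [5, 2, 4, 87]]
`print(lists[1])` → prints [5, 2, 4, 87]
`print(lists[2])` → prints [5, 2, 4, 87]
`print(shared)` → prints [5, 2, 4, 87]

Answer:
[5, 2, 4, 87]
[5, 2, 4, 87]
[5, 2, 4, 87]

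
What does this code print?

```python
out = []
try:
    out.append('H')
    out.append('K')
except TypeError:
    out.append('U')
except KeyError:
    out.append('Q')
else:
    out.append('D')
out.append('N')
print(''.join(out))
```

Execution trace: 'H' (try body) → 'K' (try body, no exception) → 'D' (else) → 'N' (after the try/except). Output: HKDN

Answer: HKDN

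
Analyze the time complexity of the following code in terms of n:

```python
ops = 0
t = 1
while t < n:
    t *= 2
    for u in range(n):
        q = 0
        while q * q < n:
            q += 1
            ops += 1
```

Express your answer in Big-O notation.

Each loop level contributes: log n × n × √n. Multiplying the contributions gives O(n√n log n).

Answer: O(n√n log n)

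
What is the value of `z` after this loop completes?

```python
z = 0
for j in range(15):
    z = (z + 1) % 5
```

Increment mod 5, 15 times = 0
`z` takes the values: 0 → 1 → 2 → 3 → 4 → 0 → 1 → 2 → 3 → 4 → 0 → 1 → 2 → 3 → 4 → 0

Answer: 0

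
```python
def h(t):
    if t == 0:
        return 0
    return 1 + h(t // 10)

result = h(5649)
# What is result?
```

Count of digits of 5649: 4

Answer: 4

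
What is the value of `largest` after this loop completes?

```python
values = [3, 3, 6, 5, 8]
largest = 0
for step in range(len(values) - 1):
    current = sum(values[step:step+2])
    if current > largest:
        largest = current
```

Max sum of 2-element window in [3, 3, 6, 5, 8]
`largest` takes the values: 0 → 6 → 9 → 11 → 13

Answer: 13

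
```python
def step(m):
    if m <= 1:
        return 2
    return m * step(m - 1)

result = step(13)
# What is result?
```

step(13) = 13 * 12 * 11 * 10 * 9 * 8 * 7 * 6 * 5 * 4 * 3 * 2 * 2 = 12454041600

Answer: 12454041600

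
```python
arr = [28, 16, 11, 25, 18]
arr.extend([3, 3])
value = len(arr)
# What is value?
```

Trace:
`arr = [28, 16, 11, 25, 18]` → arr = [28, 16, 11, 25, 18]
`arr.extend([3, 3])` → arr = [28, 16, 11, 25, 18, 3, 3]
`value = len(arr)` → value = 7
So value = 7

Answer: 7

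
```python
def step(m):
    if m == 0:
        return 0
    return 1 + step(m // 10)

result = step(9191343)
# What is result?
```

Count of digits of 9191343: 7

Answer: 7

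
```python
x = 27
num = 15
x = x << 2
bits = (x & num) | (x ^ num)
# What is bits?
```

Trace:
`x = 27` → x = 27
`num = 15` → num = 15
`x = x << 2` → x = 108
`bits = (x & num) | (x ^ num)` → bits = 111
So bits = 111

Answer: 111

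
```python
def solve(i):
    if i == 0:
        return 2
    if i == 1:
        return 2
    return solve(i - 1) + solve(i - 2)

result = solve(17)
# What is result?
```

Build up from base cases: solve(0)=2, solve(1)=2, solve(2)=4, solve(3)=6, solve(4)=10, solve(5)=16, solve(6)=26, ..., solve(17)=5168

Answer: 5168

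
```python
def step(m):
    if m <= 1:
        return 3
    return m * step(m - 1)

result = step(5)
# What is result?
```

step(5) = 5 * 4 * 3 * 2 * 3 = 360

Answer: 360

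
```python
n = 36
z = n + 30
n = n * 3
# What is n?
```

Trace:
`n = 36` → n = 36
`z = n + 30` → z = 66
`n = n * 3` → n = 108
So n = 108

Answer: 108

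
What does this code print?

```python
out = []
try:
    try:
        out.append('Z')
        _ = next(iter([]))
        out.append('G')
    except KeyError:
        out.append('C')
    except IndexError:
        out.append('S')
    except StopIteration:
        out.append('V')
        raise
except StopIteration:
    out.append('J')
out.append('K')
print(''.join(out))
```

Execution trace: 'Z' (inner try body) → 'V' (inner except StopIteration) → 'J' (outer except StopIteration) → 'K' (after the try/except). Output: ZVJK

Answer: ZVJK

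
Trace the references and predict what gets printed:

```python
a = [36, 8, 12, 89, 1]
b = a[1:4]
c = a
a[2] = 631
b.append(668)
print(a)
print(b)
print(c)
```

Key concept: slice vs alias.
Step by step:
`a = [36, 8, 12, 89, 1]` → a = [36, 8, 12, 89, 1]
`b = a[1:4]` → b = [8, 12, 89]
`c = a` → c = [36, 8, 12, 89, 1] (same object as a)
`a[2] = 631` → a = [36, 8, 631, 89, 1] (same object as c); c = [36, 8, 631, 89, 1] (same object as a)
`b.append(668)` → b = [8, 12, 89, 668]
`print(a)` → prints [36, 8, 631, 89, 1]
`print(b)` → prints [8, 12, 89, 668]
`print(c)` → prints [36, 8, 631, 89, 1]

Answer:
[36, 8, 631, 89, 1]
[8, 12, 89, 668]
[36, 8, 631, 89, 1]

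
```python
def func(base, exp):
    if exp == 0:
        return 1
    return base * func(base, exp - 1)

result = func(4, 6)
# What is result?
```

func(4, 6) = 4 * 4 * 4 * 4 * 4 * 4 = 4096

Answer: 4096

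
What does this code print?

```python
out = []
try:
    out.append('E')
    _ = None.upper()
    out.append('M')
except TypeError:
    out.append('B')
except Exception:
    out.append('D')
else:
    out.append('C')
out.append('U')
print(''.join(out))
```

Execution trace: 'E' (try body) → 'D' (except Exception) → 'U' (after the try/except). Output: EDU

Answer: EDU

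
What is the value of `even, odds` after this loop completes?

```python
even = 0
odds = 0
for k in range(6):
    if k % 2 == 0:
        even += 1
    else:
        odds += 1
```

Count evens and odds in range(6)
`even, odds` takes the values: (0, 0) → (1, 0) → (1, 1) → (2, 1) → (2, 2) → (3, 2) → (3, 3)

Answer: 3, 3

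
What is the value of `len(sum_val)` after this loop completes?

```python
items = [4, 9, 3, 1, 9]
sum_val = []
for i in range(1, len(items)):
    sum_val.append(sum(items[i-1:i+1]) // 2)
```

Number of 2-element averages
`sum_val` takes the values: [] → [6] → [6, 6] → [6, 6, 2] → [6, 6, 2, 5]
So `len(sum_val)` = 4

Answer: 4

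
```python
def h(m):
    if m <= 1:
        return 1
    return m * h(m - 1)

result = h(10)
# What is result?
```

h(10) = 10 * 9 * 8 * 7 * 6 * 5 * 4 * 3 * 2 * 1 = 3628800

Answer: 3628800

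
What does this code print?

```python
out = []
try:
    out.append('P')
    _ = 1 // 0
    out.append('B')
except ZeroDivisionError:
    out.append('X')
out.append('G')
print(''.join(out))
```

Execution trace: 'P' (try body) → 'X' (except ZeroDivisionError) → 'G' (after the try/except). Output: PXG

Answer: PXG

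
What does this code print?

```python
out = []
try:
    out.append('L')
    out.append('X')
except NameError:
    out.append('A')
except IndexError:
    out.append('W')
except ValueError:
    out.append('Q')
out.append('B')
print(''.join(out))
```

Execution trace: 'L' (try body) → 'X' (try body, no exception) → 'B' (after the try/except). Output: LXB

Answer: LXB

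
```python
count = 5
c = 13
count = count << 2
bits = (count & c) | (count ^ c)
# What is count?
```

Trace:
`count = 5` → count = 5
`c = 13` → c = 13
`count = count << 2` → count = 20
`bits = (count & c) | (count ^ c)` → bits = 29
So count = 20

Answer: 20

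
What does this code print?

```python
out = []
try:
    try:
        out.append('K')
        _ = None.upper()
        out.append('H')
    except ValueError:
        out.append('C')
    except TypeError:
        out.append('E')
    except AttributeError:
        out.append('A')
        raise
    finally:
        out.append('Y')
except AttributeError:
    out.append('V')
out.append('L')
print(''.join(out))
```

Execution trace: 'K' (inner try body) → 'A' (inner except AttributeError) → 'Y' (inner finally) → 'V' (outer except AttributeError) → 'L' (after the try/except). Output: KAYVL

Answer: KAYVL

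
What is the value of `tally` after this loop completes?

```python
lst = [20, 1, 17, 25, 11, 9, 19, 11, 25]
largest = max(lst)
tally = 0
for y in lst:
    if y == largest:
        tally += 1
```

Count of max value 25 in [20, 1, 17, 25, 11, 9, 19, 11, 25]
`tally` takes the values: 0 → 1 → 2

Answer: 2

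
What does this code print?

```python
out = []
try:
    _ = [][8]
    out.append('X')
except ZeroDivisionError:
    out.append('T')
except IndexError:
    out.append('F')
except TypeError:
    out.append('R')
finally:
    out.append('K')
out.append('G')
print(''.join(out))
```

Execution trace: 'F' (except IndexError) → 'K' (finally) → 'G' (after the try/except). Output: FKG

Answer: FKG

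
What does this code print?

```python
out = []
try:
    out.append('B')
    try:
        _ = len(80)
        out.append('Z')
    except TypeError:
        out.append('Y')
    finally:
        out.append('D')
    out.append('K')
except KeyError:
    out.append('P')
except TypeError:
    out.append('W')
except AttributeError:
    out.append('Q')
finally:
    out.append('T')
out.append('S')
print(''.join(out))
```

Execution trace: 'B' (try body) → 'Y' (inner except TypeError) → 'D' (inner finally) → 'K' (try body, no exception) → 'T' (finally) → 'S' (after the try/except). Output: BYDKTS

Answer: BYDKTS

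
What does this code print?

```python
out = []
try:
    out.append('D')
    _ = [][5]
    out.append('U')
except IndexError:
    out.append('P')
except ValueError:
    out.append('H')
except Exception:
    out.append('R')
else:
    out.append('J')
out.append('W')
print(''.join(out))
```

Execution trace: 'D' (try body) → 'P' (except IndexError) → 'W' (after the try/except). Output: DPW

Answer: DPW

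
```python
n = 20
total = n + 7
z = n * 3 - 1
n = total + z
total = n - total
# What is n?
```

Trace:
`n = 20` → n = 20
`total = n + 7` → total = 27
`z = n * 3 - 1` → z = 59
`n = total + z` → n = 86
`total = n - total` → total = 59
So n = 86

Answer: 86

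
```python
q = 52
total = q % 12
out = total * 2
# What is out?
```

Trace:
`q = 52` → q = 52
`total = q % 12` → total = 4
`out = total * 2` → out = 8
So out = 8

Answer: 8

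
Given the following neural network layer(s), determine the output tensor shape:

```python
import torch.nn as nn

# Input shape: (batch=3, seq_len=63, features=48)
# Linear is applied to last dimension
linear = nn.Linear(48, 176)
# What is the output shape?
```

Input: (3, 63, 48) -> Output: (3, 63, 176)

Answer: (3, 63, 176)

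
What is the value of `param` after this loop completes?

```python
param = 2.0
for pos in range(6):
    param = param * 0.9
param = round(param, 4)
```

Exponential decay: 2.0 * 0.9^6
`param` takes the values: 2.0 → 1.8 → 1.62 → 1.458 → 1.3122 → 1.18098 → 1.062882 → 1.0629

Answer: 1.0629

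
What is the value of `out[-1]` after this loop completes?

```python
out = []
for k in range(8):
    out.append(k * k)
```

Last element of squares 0 to 7
`out` takes the values: [] → [0] → [0, 1] → [0, 1, 4] → [0, 1, 4, 9] → [0, 1, 4, 9, 16] → [0, 1, 4, 9, 16, 25] → [0, 1, 4, 9, 16, 25, 36] → [0, 1, 4, 9, 16, 25, 36, 49]
So `out[-1]` = 49

Answer: 49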